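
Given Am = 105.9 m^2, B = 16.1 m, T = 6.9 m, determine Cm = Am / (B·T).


Formula: Cm = Am / (B * T)
Step 1 — B * T = 16.1 * 6.9 = 111.09 m^2
Step 2 — Cm = 105.9 / 111.09 ≈ 0.95328 (5 s.f.)

0.95328


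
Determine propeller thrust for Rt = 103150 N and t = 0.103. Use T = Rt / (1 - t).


Formula: T = Rt / (1 - t)
Step 1 — (1 - t) = 1 - 0.103 = 0.897
Step 2 — T = 103150 / 0.897 ≈ 114990 N (5 s.f.)

114990 N


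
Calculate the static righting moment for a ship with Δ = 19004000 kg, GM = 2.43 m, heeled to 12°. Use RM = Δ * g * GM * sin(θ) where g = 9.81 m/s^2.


Formula: GZ = GM * sin(theta); RM = disp * g * GZ
Step 1 — GZ = 2.43 * sin(12°) = 2.43 * 0.207912 = 0.505226 m
Step 2 — RM = 19004000 * 9.81 * 0.505226 ≈ 94189000 N·m (5 s.f.)

94189000 N·m


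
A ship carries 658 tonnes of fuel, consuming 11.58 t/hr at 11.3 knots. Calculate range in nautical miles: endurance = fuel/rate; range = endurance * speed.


Formula: endurance = fuel / rate; range = endurance * speed
Step 1 — endurance = 658 / 11.58 = 56.8221 hours
Step 2 — range = 56.8221 * 11.3 ≈ 642.09 nautical miles (5 s.f.)

642.09 NM


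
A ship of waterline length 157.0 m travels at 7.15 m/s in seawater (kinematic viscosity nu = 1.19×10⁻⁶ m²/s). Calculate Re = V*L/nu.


Formula: Re = V * L / nu
Step 1 — V * L = 7.15 * 157.0 = 1122.55 m^2/s
Step 2 — Re = 1122.55 / 1.19e-6 = 9.43e+08

9.43e+08


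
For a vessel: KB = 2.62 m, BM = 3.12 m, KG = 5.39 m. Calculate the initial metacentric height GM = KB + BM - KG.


Formula: GM = KB + BM - KG
Step 1 — KM = KB + BM = 2.62 + 3.12 = 5.74 m
Step 2 — GM = KM - KG = 5.74 - 5.39 = 0.35 m

0.35 m


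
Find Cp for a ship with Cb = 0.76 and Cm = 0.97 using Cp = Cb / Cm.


Formula: Cp = Cb / Cm
Substituting: Cp = 0.76 / 0.97
Result: Cp ≈ 0.78351 (5 s.f.)

0.78351


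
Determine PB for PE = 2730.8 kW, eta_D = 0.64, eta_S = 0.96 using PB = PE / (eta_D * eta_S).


Formula: PB = PE / (eta_D * eta_S)
Step 1 — combined efficiency = eta_D * eta_S = 0.64 * 0.96 = 0.6144
Step 2 — PB = 2730.8 / 0.6144 ≈ 4444.7 kW (5 s.f.)

4444.7 kW


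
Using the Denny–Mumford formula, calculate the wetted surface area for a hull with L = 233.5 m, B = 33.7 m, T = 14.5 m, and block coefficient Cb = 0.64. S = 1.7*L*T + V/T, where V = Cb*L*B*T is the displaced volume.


Formula: S = 1.7*L*T + V/T with V = Cb*L*B*T, i.e. S = L * (1.7*T + Cb*B)
Step 1 — 1.7*T = 1.7 * 14.5 = 24.65 m
Step 2 — Cb*B = 0.64 * 33.7 = 21.568 m
Step 3 — 1.7*T + Cb*B = 24.65 + 21.568 = 46.218 m
Step 4 — S = 233.5 * 46.218 ≈ 10792 m^2 (5 s.f.)

10792 m^2


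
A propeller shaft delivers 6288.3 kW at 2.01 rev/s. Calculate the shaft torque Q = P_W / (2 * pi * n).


Formula: Q = P_W / (2 * pi * n)
Step 1 — P_W = 6288.3 kW * 1000 = 6288300.0 W
Step 2 — 2 * pi * n = 2 * pi * 2.01 = 12.629202
Step 3 — Q = 6288300.0 / 12.629202 ≈ 497920 N·m (5 s.f.)

497920 N·m


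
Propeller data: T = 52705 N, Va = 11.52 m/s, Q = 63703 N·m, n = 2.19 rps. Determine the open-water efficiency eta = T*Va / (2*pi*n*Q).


Formula: eta = T * Va / (2 * pi * n * Q)
Step 1 — numerator = T * Va = 52705 * 11.52 = 607161.6
Step 2 — 2 * pi * n = 2 * pi * 2.19 = 13.760176
Step 3 — denominator = 13.760176 * 63703 = 876564.49
Step 4 — eta = 607161.6 / 876564.49 ≈ 0.69266 (5 s.f.)

0.69266


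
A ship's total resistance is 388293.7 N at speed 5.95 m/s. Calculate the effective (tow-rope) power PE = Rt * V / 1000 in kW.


Formula: PE = Rt * V / 1000 (kW)
Step 1 — PE (W) = 388293.7 * 5.95 = 2310347.515 W
Step 2 — PE (kW) = 2310347.515 / 1000 ≈ 2310.3 kW (5 s.f.)

2310.3 kW


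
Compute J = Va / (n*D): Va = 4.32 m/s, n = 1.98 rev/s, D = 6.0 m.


Formula: J = Va / (n * D)
Step 1 — n * D = 1.98 * 6.0 = 11.88
Step 2 — J = 4.32 / 11.88 ≈ 0.36364 (5 s.f.)

0.36364


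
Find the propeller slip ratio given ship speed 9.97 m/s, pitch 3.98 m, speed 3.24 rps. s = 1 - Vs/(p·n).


Formula: s = 1 - Vs / (p * n)
Step 1 — p * n = 3.98 * 3.24 = 12.8952
Step 2 — Vs / (p*n) = 9.97 / 12.8952 = 0.773156 (6 d.p.)
Step 3 — s = 1 - 0.773156 = 0.226844

0.226844


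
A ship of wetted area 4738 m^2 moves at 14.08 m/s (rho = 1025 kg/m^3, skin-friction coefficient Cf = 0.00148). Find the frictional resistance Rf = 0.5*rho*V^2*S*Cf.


Formula: Rf = 0.5 * rho * V^2 * S * Cf
Step 1 — V^2 = 14.08^2 = 198.2464
Step 2 — 0.5 * rho * V^2 = 0.5 * 1025 * 198.2464 = 101601.28
Step 3 — Rf = 101601.28 * 4738 * 0.00148 ≈ 712450 N (5 s.f.)

712450 N


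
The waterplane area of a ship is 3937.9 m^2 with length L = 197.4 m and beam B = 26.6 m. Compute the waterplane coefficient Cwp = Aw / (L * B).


Formula: Cwp = Aw / (L * B)
Step 1 — L * B = 197.4 * 26.6 = 5250.84 m^2
Step 2 — Cwp = 3937.9 / 5250.84 ≈ 0.74996 (5 s.f.)

0.74996


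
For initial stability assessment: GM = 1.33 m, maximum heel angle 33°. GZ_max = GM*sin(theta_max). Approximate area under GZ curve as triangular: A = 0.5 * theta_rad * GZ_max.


Formula: GZ_max = GM * sin(theta); Area = 0.5 * theta_rad * GZ_max
Step 1 — GZ_max = 1.33 * sin(33°) = 1.33 * 0.544639 = 0.72437 m
Step 2 — theta_rad = 33 * pi/180 = 0.575959 rad
Step 3 — Area = 0.5 * 0.575959 * 0.72437 ≈ 0.20860 m·rad (5 s.f.)

0.20860 m·rad


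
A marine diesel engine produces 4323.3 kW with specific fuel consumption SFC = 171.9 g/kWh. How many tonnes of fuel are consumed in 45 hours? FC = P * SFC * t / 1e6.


Formula: FC (tonnes) = P * SFC * t / 1,000,000
Step 1 — P * SFC * t = 4323.3 * 171.9 * 45 = 33442887.15 g
Step 2 — FC (tonnes) = 33442887.15 / 1,000,000 ≈ 33.443 tonnes (5 s.f.)

33.443 tonnes


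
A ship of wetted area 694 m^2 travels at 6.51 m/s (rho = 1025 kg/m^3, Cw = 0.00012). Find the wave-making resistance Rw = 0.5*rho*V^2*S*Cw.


Formula: Rw = 0.5 * rho * V^2 * S * Cw
Step 1 — V^2 = 6.51^2 = 42.3801
Step 2 — 0.5 * rho * V^2 = 0.5 * 1025 * 42.3801 = 21719.80125
Step 3 — Rw = 21719.80125 * 694 * 0.00012 ≈ 1808.8 N (5 s.f.)

1808.8 N


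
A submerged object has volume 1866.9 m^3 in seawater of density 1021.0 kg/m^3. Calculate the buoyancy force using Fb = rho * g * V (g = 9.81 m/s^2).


Formula: Fb = rho * g * V
Substituting: Fb = 1021.0 * 9.81 * 1866.9
Intermediate: 1021.0 * 9.81 = 10016.01
Result: Fb = 10016.01 * 1866.9 ≈ 18699000 N (5 s.f.)

18699000 N


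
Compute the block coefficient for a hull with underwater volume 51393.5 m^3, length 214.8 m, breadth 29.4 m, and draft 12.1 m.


Formula: Cb = V / (L * B * T)
Step 1 — L * B * T = 214.8 * 29.4 * 12.1 = 76412.952 m^3
Step 2 — Cb = 51393.5 / 76412.952 ≈ 0.67258 (5 s.f.)

0.67258


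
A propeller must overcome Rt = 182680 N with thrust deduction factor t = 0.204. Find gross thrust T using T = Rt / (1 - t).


Formula: T = Rt / (1 - t)
Step 1 — (1 - t) = 1 - 0.204 = 0.796
Step 2 — T = 182680 / 0.796 ≈ 229500 N (5 s.f.)

229500 N


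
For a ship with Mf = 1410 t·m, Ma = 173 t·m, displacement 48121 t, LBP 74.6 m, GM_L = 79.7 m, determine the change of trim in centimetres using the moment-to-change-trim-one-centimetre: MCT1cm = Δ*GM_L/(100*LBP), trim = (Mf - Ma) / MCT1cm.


Formula: net trimming moment = Mf - Ma; MCT1cm = Δ*GM_L/(100*LBP); trim = net moment / MCT1cm
Step 1 — net trimming moment = 1410 - 173 = 1237 t·m
Step 2 — MCT1cm = 48121 * 79.7 / (100 * 74.6) = 514.1077 t·m/cm
Step 3 — trim = 1237 / 514.1077 ≈ 2.4061 cm (5 s.f.)

2.4061 cm


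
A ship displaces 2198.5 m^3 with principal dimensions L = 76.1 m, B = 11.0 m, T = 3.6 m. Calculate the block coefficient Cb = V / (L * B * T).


Formula: Cb = V / (L * B * T)
Step 1 — L * B * T = 76.1 * 11.0 * 3.6 = 3013.56 m^3
Step 2 — Cb = 2198.5 / 3013.56 ≈ 0.72954 (5 s.f.)

0.72954


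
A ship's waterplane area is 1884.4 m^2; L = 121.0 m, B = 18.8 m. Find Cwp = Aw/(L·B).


Formula: Cwp = Aw / (L * B)
Step 1 — L * B = 121.0 * 18.8 = 2274.8 m^2
Step 2 — Cwp = 1884.4 / 2274.8 ≈ 0.82838 (5 s.f.)

0.82838


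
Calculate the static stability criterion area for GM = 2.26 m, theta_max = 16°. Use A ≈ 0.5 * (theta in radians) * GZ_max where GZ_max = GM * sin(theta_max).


Formula: GZ_max = GM * sin(theta); Area = 0.5 * theta_rad * GZ_max
Step 1 — GZ_max = 2.26 * sin(16°) = 2.26 * 0.275637 = 0.62294 m
Step 2 — theta_rad = 16 * pi/180 = 0.279253 rad
Step 3 — Area = 0.5 * 0.279253 * 0.62294 ≈ 0.086979 m·rad (5 s.f.)

0.086979 m·rad


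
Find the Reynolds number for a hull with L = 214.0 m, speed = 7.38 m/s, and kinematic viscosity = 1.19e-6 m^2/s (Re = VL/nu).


Formula: Re = V * L / nu
Step 1 — V * L = 7.38 * 214.0 = 1579.32 m^2/s
Step 2 — Re = 1579.32 / 1.19e-6 = 1.33e+09

1.33e+09


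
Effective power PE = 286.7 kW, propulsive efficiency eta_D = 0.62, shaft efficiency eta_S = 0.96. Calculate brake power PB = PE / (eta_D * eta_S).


Formula: PB = PE / (eta_D * eta_S)
Step 1 — combined efficiency = eta_D * eta_S = 0.62 * 0.96 = 0.5952
Step 2 — PB = 286.7 / 0.5952 ≈ 481.69 kW (5 s.f.)

481.69 kW


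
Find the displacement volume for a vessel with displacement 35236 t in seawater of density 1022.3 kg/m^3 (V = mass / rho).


Formula: V = mass / rho
Step 1 — convert tonnes to kg: 35236 t * 1000 = 35236000 kg
Step 2 — V = 35236000 / 1022.3 ≈ 34467 m^3 (5 s.f.)

34467 m^3


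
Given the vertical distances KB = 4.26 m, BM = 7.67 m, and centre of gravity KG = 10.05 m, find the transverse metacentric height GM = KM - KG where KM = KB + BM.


Formula: GM = KB + BM - KG
Step 1 — KM = KB + BM = 4.26 + 7.67 = 11.93 m
Step 2 — GM = KM - KG = 11.93 - 10.05 = 1.88 m

1.88 m


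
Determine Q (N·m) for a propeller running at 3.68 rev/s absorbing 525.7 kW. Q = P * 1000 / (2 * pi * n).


Formula: Q = P_W / (2 * pi * n)
Step 1 — P_W = 525.7 kW * 1000 = 525700.0 W
Step 2 — 2 * pi * n = 2 * pi * 3.68 = 23.122122
Step 3 — Q = 525700.0 / 23.122122 ≈ 22736 N·m (5 s.f.)

22736 N·m


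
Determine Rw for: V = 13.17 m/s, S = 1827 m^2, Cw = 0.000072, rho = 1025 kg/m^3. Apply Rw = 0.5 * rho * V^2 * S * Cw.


Formula: Rw = 0.5 * rho * V^2 * S * Cw
Step 1 — V^2 = 13.17^2 = 173.4489
Step 2 — 0.5 * rho * V^2 = 0.5 * 1025 * 173.4489 = 88892.56125
Step 3 — Rw = 88892.56125 * 1827 * 0.000072 ≈ 11693 N (5 s.f.)

11693 N


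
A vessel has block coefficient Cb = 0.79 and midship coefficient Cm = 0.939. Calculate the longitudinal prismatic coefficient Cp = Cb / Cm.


Formula: Cp = Cb / Cm
Substituting: Cp = 0.79 / 0.939
Result: Cp ≈ 0.84132 (5 s.f.)

0.84132


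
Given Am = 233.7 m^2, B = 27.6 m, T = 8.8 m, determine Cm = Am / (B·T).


Formula: Cm = Am / (B * T)
Step 1 — B * T = 27.6 * 8.8 = 242.88 m^2
Step 2 — Cm = 233.7 / 242.88 ≈ 0.96220 (5 s.f.)

0.96220


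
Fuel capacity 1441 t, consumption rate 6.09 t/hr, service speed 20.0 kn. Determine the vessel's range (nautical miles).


Formula: endurance = fuel / rate; range = endurance * speed
Step 1 — endurance = 1441 / 6.09 = 236.6174 hours
Step 2 — range = 236.6174 * 20.0 ≈ 4732.3 nautical miles (5 s.f.)

4732.3 NM


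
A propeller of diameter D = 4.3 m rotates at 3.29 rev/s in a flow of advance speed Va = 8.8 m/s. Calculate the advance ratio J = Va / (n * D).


Formula: J = Va / (n * D)
Step 1 — n * D = 3.29 * 4.3 = 14.147
Step 2 — J = 8.8 / 14.147 ≈ 0.62204 (5 s.f.)

0.62204


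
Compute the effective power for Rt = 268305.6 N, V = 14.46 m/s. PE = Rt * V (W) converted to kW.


Formula: PE = Rt * V / 1000 (kW)
Step 1 — PE (W) = 268305.6 * 14.46 = 3879698.976 W
Step 2 — PE (kW) = 3879698.976 / 1000 ≈ 3879.7 kW (5 s.f.)

3879.7 kW


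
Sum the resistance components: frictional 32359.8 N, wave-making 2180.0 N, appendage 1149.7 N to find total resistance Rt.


Formula: Rt = Rf + Rw + Ra
Substituting: Rt = 32359.8 + 2180.0 + 1149.7
Result: Rt = 35689.5 N

35689.5 N


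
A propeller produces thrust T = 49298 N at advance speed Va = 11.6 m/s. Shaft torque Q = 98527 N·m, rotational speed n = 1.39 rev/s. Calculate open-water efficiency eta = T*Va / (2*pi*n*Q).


Formula: eta = T * Va / (2 * pi * n * Q)
Step 1 — numerator = T * Va = 49298 * 11.6 = 571856.8
Step 2 — 2 * pi * n = 2 * pi * 1.39 = 8.733628
Step 3 — denominator = 8.733628 * 98527 = 860498.17
Step 4 — eta = 571856.8 / 860498.17 ≈ 0.66456 (5 s.f.)

0.66456


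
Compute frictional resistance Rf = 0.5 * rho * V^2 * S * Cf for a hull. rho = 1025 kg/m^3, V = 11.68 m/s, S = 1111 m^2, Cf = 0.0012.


Formula: Rf = 0.5 * rho * V^2 * S * Cf
Step 1 — V^2 = 11.68^2 = 136.4224
Step 2 — 0.5 * rho * V^2 = 0.5 * 1025 * 136.4224 = 69916.48
Step 3 — Rf = 69916.48 * 1111 * 0.0012 ≈ 93213 N (5 s.f.)

93213 N


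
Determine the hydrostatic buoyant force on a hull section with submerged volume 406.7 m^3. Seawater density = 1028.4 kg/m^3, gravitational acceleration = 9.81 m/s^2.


Formula: Fb = rho * g * V
Substituting: Fb = 1028.4 * 9.81 * 406.7
Intermediate: 1028.4 * 9.81 = 10088.604
Result: Fb = 10088.604 * 406.7 ≈ 4103000 N (5 s.f.)

4103000 N


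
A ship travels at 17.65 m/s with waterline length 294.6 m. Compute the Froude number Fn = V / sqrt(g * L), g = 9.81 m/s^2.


Formula: Fn = V / sqrt(g * L)
Step 1 — g * L = 9.81 * 294.6 = 2890.026
Step 2 — sqrt(g * L) = sqrt(2890.026) = 53.758962
Step 3 — Fn = 17.65 / 53.758962 ≈ 0.32832 (5 s.f.)

0.32832


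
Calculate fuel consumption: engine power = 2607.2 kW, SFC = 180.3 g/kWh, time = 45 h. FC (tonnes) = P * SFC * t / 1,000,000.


Formula: FC (tonnes) = P * SFC * t / 1,000,000
Step 1 — P * SFC * t = 2607.2 * 180.3 * 45 = 21153517.2 g
Step 2 — FC (tonnes) = 21153517.2 / 1,000,000 ≈ 21.154 tonnes (5 s.f.)

21.154 tonnes


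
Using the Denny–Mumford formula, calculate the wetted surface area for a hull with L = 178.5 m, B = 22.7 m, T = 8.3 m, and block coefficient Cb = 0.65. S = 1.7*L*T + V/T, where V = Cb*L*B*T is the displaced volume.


Formula: S = 1.7*L*T + V/T with V = Cb*L*B*T, i.e. S = L * (1.7*T + Cb*B)
Step 1 — 1.7*T = 1.7 * 8.3 = 14.11 m
Step 2 — Cb*B = 0.65 * 22.7 = 14.755 m
Step 3 — 1.7*T + Cb*B = 14.11 + 14.755 = 28.865 m
Step 4 — S = 178.5 * 28.865 ≈ 5152.4 m^2 (5 s.f.)

5152.4 m^2


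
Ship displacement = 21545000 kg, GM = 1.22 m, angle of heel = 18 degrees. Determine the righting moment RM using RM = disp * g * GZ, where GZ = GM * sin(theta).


Formula: GZ = GM * sin(theta); RM = disp * g * GZ
Step 1 — GZ = 1.22 * sin(18°) = 1.22 * 0.309017 = 0.377001 m
Step 2 — RM = 21545000 * 9.81 * 0.377001 ≈ 79682000 N·m (5 s.f.)

79682000 N·m


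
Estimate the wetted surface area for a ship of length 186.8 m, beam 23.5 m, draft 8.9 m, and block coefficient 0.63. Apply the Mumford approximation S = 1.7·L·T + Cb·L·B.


Formula: S = 1.7*L*T + V/T with V = Cb*L*B*T, i.e. S = L * (1.7*T + Cb*B)
Step 1 — 1.7*T = 1.7 * 8.9 = 15.13 m
Step 2 — Cb*B = 0.63 * 23.5 = 14.805 m
Step 3 — 1.7*T + Cb*B = 15.13 + 14.805 = 29.935 m
Step 4 — S = 186.8 * 29.935 ≈ 5591.9 m^2 (5 s.f.)

5591.9 m^2


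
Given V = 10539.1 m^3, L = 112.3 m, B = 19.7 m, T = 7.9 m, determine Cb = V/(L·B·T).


Formula: Cb = V / (L * B * T)
Step 1 — L * B * T = 112.3 * 19.7 * 7.9 = 17477.249 m^3
Step 2 — Cb = 10539.1 / 17477.249 ≈ 0.60302 (5 s.f.)

0.60302


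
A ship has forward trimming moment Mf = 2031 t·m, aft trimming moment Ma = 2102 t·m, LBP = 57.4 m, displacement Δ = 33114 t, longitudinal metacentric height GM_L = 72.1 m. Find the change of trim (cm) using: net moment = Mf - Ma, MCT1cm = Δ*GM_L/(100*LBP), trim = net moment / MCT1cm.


Formula: net trimming moment = Mf - Ma; MCT1cm = Δ*GM_L/(100*LBP); trim = net moment / MCT1cm
Step 1 — net trimming moment = 2031 - 2102 = -71 t·m
Step 2 — MCT1cm = 33114 * 72.1 / (100 * 57.4) = 415.9441 t·m/cm
Step 3 — trim = -71 / 415.9441 ≈ -0.17070 cm (5 s.f.)

-0.17070 cm


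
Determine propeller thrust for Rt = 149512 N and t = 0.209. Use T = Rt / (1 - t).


Formula: T = Rt / (1 - t)
Step 1 — (1 - t) = 1 - 0.209 = 0.791
Step 2 — T = 149512 / 0.791 ≈ 189020 N (5 s.f.)

189020 N


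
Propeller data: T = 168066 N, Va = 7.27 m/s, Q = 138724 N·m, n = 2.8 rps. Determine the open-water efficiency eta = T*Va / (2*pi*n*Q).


Formula: eta = T * Va / (2 * pi * n * Q)
Step 1 — numerator = T * Va = 168066 * 7.27 = 1221839.82
Step 2 — 2 * pi * n = 2 * pi * 2.8 = 17.592919
Step 3 — denominator = 17.592919 * 138724 = 2440560.1
Step 4 — eta = 1221839.82 / 2440560.1 ≈ 0.50064 (5 s.f.)

0.50064


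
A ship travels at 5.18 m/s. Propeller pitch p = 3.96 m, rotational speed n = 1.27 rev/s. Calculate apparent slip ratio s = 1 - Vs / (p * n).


Formula: s = 1 - Vs / (p * n)
Step 1 — p * n = 3.96 * 1.27 = 5.0292
Step 2 — Vs / (p*n) = 5.18 / 5.0292 = 1.029985 (6 d.p.)
Step 3 — s = 1 - 1.029985 = -0.029985

-0.029985


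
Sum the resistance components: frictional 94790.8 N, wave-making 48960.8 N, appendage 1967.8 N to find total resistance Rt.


Formula: Rt = Rf + Rw + Ra
Substituting: Rt = 94790.8 + 48960.8 + 1967.8
Result: Rt = 145719.4 N

145719.4 N


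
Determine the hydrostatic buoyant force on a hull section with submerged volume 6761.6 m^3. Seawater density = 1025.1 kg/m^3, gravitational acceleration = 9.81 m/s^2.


Formula: Fb = rho * g * V
Substituting: Fb = 1025.1 * 9.81 * 6761.6
Intermediate: 1025.1 * 9.81 = 10056.231
Result: Fb = 10056.231 * 6761.6 ≈ 67996000 N (5 s.f.)

67996000 N


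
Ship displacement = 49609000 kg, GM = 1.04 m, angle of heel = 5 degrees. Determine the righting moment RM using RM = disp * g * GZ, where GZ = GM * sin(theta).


Formula: GZ = GM * sin(theta); RM = disp * g * GZ
Step 1 — GZ = 1.04 * sin(5°) = 1.04 * 0.087156 = 0.090642 m
Step 2 — RM = 49609000 * 9.81 * 0.090642 ≈ 44112000 N·m (5 s.f.)

44112000 N·m


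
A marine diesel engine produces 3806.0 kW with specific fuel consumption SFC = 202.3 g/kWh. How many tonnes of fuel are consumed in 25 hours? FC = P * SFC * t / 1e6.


Formula: FC (tonnes) = P * SFC * t / 1,000,000
Step 1 — P * SFC * t = 3806.0 * 202.3 * 25 = 19248845.0 g
Step 2 — FC (tonnes) = 19248845.0 / 1,000,000 ≈ 19.249 tonnes (5 s.f.)

19.249 tonnes


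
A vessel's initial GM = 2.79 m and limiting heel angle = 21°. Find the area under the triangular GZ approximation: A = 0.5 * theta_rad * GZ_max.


Formula: GZ_max = GM * sin(theta); Area = 0.5 * theta_rad * GZ_max
Step 1 — GZ_max = 2.79 * sin(21°) = 2.79 * 0.358368 = 0.999847 m
Step 2 — theta_rad = 21 * pi/180 = 0.366519 rad
Step 3 — Area = 0.5 * 0.366519 * 0.999847 ≈ 0.18323 m·rad (5 s.f.)

0.18323 m·rad


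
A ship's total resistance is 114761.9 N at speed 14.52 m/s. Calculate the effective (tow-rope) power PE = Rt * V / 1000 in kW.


Formula: PE = Rt * V / 1000 (kW)
Step 1 — PE (W) = 114761.9 * 14.52 = 1666342.788 W
Step 2 — PE (kW) = 1666342.788 / 1000 ≈ 1666.3 kW (5 s.f.)

1666.3 kW


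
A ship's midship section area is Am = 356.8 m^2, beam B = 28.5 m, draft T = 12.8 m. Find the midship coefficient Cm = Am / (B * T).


Formula: Cm = Am / (B * T)
Step 1 — B * T = 28.5 * 12.8 = 364.8 m^2
Step 2 — Cm = 356.8 / 364.8 ≈ 0.97807 (5 s.f.)

0.97807


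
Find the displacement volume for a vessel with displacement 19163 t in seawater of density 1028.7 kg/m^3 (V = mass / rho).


Formula: V = mass / rho
Step 1 — convert tonnes to kg: 19163 t * 1000 = 19163000 kg
Step 2 — V = 19163000 / 1028.7 ≈ 18628 m^3 (5 s.f.)

18628 m^3


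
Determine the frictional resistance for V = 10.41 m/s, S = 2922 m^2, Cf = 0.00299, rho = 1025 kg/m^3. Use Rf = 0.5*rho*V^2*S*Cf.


Formula: Rf = 0.5 * rho * V^2 * S * Cf
Step 1 — V^2 = 10.41^2 = 108.3681
Step 2 — 0.5 * rho * V^2 = 0.5 * 1025 * 108.3681 = 55538.65125
Step 3 — Rf = 55538.65125 * 2922 * 0.00299 ≈ 485230 N (5 s.f.)

485230 N


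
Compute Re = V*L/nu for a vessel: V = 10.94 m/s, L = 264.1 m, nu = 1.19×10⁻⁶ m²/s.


Formula: Re = V * L / nu
Step 1 — V * L = 10.94 * 264.1 = 2889.254 m^2/s
Step 2 — Re = 2889.254 / 1.19e-6 = 2.43e+09

2.43e+09


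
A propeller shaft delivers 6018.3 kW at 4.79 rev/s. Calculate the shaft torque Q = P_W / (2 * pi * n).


Formula: Q = P_W / (2 * pi * n)
Step 1 — P_W = 6018.3 kW * 1000 = 6018300.0 W
Step 2 — 2 * pi * n = 2 * pi * 4.79 = 30.096458
Step 3 — Q = 6018300.0 / 30.096458 ≈ 199970 N·m (5 s.f.)

199970 N·m


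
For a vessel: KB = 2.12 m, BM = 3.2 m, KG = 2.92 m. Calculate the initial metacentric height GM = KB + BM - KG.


Formula: GM = KB + BM - KG
Step 1 — KM = KB + BM = 2.12 + 3.2 = 5.32 m
Step 2 — GM = KM - KG = 5.32 - 2.92 = 2.4 m

2.4 m


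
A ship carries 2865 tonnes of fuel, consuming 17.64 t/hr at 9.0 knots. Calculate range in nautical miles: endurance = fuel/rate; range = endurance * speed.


Formula: endurance = fuel / rate; range = endurance * speed
Step 1 — endurance = 2865 / 17.64 = 162.415 hours
Step 2 — range = 162.415 * 9.0 ≈ 1461.7 nautical miles (5 s.f.)

1461.7 NM


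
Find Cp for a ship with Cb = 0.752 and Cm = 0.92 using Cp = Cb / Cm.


Formula: Cp = Cb / Cm
Substituting: Cp = 0.752 / 0.92
Result: Cp ≈ 0.81739 (5 s.f.)

0.81739


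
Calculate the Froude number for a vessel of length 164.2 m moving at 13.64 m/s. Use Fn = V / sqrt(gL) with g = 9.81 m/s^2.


Formula: Fn = V / sqrt(g * L)
Step 1 — g * L = 9.81 * 164.2 = 1610.802
Step 2 — sqrt(g * L) = sqrt(1610.802) = 40.134798
Step 3 — Fn = 13.64 / 40.134798 ≈ 0.33985 (5 s.f.)

0.33985


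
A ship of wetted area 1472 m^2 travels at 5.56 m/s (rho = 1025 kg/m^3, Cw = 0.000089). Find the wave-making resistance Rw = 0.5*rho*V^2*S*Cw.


Formula: Rw = 0.5 * rho * V^2 * S * Cw
Step 1 — V^2 = 5.56^2 = 30.9136
Step 2 — 0.5 * rho * V^2 = 0.5 * 1025 * 30.9136 = 15843.22
Step 3 — Rw = 15843.22 * 1472 * 0.000089 ≈ 2075.6 N (5 s.f.)

2075.6 N


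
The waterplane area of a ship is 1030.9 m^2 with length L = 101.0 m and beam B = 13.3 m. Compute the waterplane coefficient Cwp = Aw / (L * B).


Formula: Cwp = Aw / (L * B)
Step 1 — L * B = 101.0 * 13.3 = 1343.3 m^2
Step 2 — Cwp = 1030.9 / 1343.3 ≈ 0.76744 (5 s.f.)

0.76744


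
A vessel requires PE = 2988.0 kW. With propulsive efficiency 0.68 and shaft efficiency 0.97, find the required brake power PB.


Formula: PB = PE / (eta_D * eta_S)
Step 1 — combined efficiency = eta_D * eta_S = 0.68 * 0.97 = 0.6596
Step 2 — PB = 2988.0 / 0.6596 ≈ 4530.0 kW (5 s.f.)

4530.0 kW


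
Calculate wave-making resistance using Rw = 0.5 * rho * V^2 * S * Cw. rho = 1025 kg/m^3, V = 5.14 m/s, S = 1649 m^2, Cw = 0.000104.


Formula: Rw = 0.5 * rho * V^2 * S * Cw
Step 1 — V^2 = 5.14^2 = 26.4196
Step 2 — 0.5 * rho * V^2 = 0.5 * 1025 * 26.4196 = 13540.045
Step 3 — Rw = 13540.045 * 1649 * 0.000104 ≈ 2322.1 N (5 s.f.)

2322.1 N


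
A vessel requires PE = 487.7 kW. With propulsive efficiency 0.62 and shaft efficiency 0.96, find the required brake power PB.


Formula: PB = PE / (eta_D * eta_S)
Step 1 — combined efficiency = eta_D * eta_S = 0.62 * 0.96 = 0.5952
Step 2 — PB = 487.7 / 0.5952 ≈ 819.39 kW (5 s.f.)

819.39 kW


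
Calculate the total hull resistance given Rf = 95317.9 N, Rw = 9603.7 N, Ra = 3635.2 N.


Formula: Rt = Rf + Rw + Ra
Substituting: Rt = 95317.9 + 9603.7 + 3635.2
Result: Rt = 108556.8 N

108556.8 N


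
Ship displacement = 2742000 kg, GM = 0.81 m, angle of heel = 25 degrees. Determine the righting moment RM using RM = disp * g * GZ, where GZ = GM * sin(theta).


Formula: GZ = GM * sin(theta); RM = disp * g * GZ
Step 1 — GZ = 0.81 * sin(25°) = 0.81 * 0.422618 = 0.342321 m
Step 2 — RM = 2742000 * 9.81 * 0.342321 ≈ 9208100 N·m (5 s.f.)

9208100 N·m


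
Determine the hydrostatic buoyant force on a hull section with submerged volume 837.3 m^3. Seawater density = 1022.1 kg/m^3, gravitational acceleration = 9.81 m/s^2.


Formula: Fb = rho * g * V
Substituting: Fb = 1022.1 * 9.81 * 837.3
Intermediate: 1022.1 * 9.81 = 10026.801
Result: Fb = 10026.801 * 837.3 ≈ 8395400 N (5 s.f.)

8395400 N


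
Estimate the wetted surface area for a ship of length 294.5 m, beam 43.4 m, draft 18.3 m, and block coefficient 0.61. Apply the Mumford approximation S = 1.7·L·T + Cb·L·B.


Formula: S = 1.7*L*T + V/T with V = Cb*L*B*T, i.e. S = L * (1.7*T + Cb*B)
Step 1 — 1.7*T = 1.7 * 18.3 = 31.11 m
Step 2 — Cb*B = 0.61 * 43.4 = 26.474 m
Step 3 — 1.7*T + Cb*B = 31.11 + 26.474 = 57.584 m
Step 4 — S = 294.5 * 57.584 ≈ 16958 m^2 (5 s.f.)

16958 m^2


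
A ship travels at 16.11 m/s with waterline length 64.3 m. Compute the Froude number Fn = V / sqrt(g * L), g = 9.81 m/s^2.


Formula: Fn = V / sqrt(g * L)
Step 1 — g * L = 9.81 * 64.3 = 630.783
Step 2 — sqrt(g * L) = sqrt(630.783) = 25.115394
Step 3 — Fn = 16.11 / 25.115394 ≈ 0.64144 (5 s.f.)

0.64144


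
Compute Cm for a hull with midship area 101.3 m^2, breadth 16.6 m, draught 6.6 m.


Formula: Cm = Am / (B * T)
Step 1 — B * T = 16.6 * 6.6 = 109.56 m^2
Step 2 — Cm = 101.3 / 109.56 ≈ 0.92461 (5 s.f.)

0.92461


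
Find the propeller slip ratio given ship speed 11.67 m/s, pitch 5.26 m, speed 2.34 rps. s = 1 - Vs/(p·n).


Formula: s = 1 - Vs / (p * n)
Step 1 — p * n = 5.26 * 2.34 = 12.3084
Step 2 — Vs / (p*n) = 11.67 / 12.3084 = 0.948133 (6 d.p.)
Step 3 — s = 1 - 0.948133 = 0.051867

0.051867


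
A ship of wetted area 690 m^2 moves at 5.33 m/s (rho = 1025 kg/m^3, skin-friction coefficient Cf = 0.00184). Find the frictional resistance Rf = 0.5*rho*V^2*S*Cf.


Formula: Rf = 0.5 * rho * V^2 * S * Cf
Step 1 — V^2 = 5.33^2 = 28.4089
Step 2 — 0.5 * rho * V^2 = 0.5 * 1025 * 28.4089 = 14559.56125
Step 3 — Rf = 14559.56125 * 690 * 0.00184 ≈ 18485 N (5 s.f.)

18485 N


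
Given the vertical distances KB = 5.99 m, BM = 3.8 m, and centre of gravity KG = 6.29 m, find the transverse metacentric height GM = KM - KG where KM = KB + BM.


Formula: GM = KB + BM - KG
Step 1 — KM = KB + BM = 5.99 + 3.8 = 9.79 m
Step 2 — GM = KM - KG = 9.79 - 6.29 = 3.5 m

3.5 m


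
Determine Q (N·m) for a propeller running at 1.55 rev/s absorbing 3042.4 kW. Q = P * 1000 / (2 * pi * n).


Formula: Q = P_W / (2 * pi * n)
Step 1 — P_W = 3042.4 kW * 1000 = 3042400.0 W
Step 2 — 2 * pi * n = 2 * pi * 1.55 = 9.738937
Step 3 — Q = 3042400.0 / 9.738937 ≈ 312400 N·m (5 s.f.)

312400 N·m


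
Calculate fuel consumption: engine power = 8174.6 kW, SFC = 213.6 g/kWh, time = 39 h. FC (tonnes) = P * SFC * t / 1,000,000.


Formula: FC (tonnes) = P * SFC * t / 1,000,000
Step 1 — P * SFC * t = 8174.6 * 213.6 * 39 = 68097687.84 g
Step 2 — FC (tonnes) = 68097687.84 / 1,000,000 ≈ 68.098 tonnes (5 s.f.)

68.098 tonnes


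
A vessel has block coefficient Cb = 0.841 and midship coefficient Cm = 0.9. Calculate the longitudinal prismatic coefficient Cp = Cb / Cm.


Formula: Cp = Cb / Cm
Substituting: Cp = 0.841 / 0.9
Result: Cp ≈ 0.93444 (5 s.f.)

0.93444


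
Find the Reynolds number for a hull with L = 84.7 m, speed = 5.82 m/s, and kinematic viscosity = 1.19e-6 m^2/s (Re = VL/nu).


Formula: Re = V * L / nu
Step 1 — V * L = 5.82 * 84.7 = 492.954 m^2/s
Step 2 — Re = 492.954 / 1.19e-6 = 4.14e+08

4.14e+08


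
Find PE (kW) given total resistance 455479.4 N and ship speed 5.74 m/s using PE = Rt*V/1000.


Formula: PE = Rt * V / 1000 (kW)
Step 1 — PE (W) = 455479.4 * 5.74 = 2614451.756 W
Step 2 — PE (kW) = 2614451.756 / 1000 ≈ 2614.5 kW (5 s.f.)

2614.5 kW


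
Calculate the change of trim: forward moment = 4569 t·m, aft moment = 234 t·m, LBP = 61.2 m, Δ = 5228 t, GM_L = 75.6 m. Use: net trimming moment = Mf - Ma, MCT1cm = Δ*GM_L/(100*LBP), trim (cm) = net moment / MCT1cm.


Formula: net trimming moment = Mf - Ma; MCT1cm = Δ*GM_L/(100*LBP); trim = net moment / MCT1cm
Step 1 — net trimming moment = 4569 - 234 = 4335 t·m
Step 2 — MCT1cm = 5228 * 75.6 / (100 * 61.2) = 64.5812 t·m/cm
Step 3 — trim = 4335 / 64.5812 ≈ 67.125 cm (5 s.f.)

67.125 cm


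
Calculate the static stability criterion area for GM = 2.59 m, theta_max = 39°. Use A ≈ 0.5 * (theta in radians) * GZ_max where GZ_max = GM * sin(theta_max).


Formula: GZ_max = GM * sin(theta); Area = 0.5 * theta_rad * GZ_max
Step 1 — GZ_max = 2.59 * sin(39°) = 2.59 * 0.62932 = 1.629939 m
Step 2 — theta_rad = 39 * pi/180 = 0.680678 rad
Step 3 — Area = 0.5 * 0.680678 * 1.629939 ≈ 0.55473 m·rad (5 s.f.)

0.55473 m·rad


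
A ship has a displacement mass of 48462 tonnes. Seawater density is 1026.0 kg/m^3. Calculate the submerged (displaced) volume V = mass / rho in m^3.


Formula: V = mass / rho
Step 1 — convert tonnes to kg: 48462 t * 1000 = 48462000 kg
Step 2 — V = 48462000 / 1026.0 ≈ 47234 m^3 (5 s.f.)

47234 m^3


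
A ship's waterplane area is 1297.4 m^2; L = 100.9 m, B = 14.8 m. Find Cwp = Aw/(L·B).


Formula: Cwp = Aw / (L * B)
Step 1 — L * B = 100.9 * 14.8 = 1493.32 m^2
Step 2 — Cwp = 1297.4 / 1493.32 ≈ 0.86880 (5 s.f.)

0.86880


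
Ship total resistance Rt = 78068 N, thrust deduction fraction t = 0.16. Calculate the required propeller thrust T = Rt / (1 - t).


Formula: T = Rt / (1 - t)
Step 1 — (1 - t) = 1 - 0.16 = 0.84
Step 2 — T = 78068 / 0.84 ≈ 92938 N (5 s.f.)

92938 N


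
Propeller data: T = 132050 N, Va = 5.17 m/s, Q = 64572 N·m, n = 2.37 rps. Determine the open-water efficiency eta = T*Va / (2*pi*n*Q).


Formula: eta = T * Va / (2 * pi * n * Q)
Step 1 — numerator = T * Va = 132050 * 5.17 = 682698.5
Step 2 — 2 * pi * n = 2 * pi * 2.37 = 14.891149
Step 3 — denominator = 14.891149 * 64572 = 961551.27
Step 4 — eta = 682698.5 / 961551.27 ≈ 0.71000 (5 s.f.)

0.71000


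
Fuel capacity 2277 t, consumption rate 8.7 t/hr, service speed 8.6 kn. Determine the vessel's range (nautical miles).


Formula: endurance = fuel / rate; range = endurance * speed
Step 1 — endurance = 2277 / 8.7 = 261.7241 hours
Step 2 — range = 261.7241 * 8.6 ≈ 2250.8 nautical miles (5 s.f.)

2250.8 NM


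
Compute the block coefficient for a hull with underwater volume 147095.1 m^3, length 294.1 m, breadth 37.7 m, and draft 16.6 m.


Formula: Cb = V / (L * B * T)
Step 1 — L * B * T = 294.1 * 37.7 * 16.6 = 184053.662 m^3
Step 2 — Cb = 147095.1 / 184053.662 ≈ 0.79920 (5 s.f.)

0.79920


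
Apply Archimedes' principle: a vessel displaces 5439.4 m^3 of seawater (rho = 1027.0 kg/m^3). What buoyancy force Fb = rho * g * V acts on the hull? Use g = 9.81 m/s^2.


Formula: Fb = rho * g * V
Substituting: Fb = 1027.0 * 9.81 * 5439.4
Intermediate: 1027.0 * 9.81 = 10074.87
Result: Fb = 10074.87 * 5439.4 ≈ 54801000 N (5 s.f.)

54801000 N


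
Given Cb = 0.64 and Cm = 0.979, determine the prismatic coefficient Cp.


Formula: Cp = Cb / Cm
Substituting: Cp = 0.64 / 0.979
Result: Cp ≈ 0.65373 (5 s.f.)

0.65373


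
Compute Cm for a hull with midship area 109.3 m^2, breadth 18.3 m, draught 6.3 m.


Formula: Cm = Am / (B * T)
Step 1 — B * T = 18.3 * 6.3 = 115.29 m^2
Step 2 — Cm = 109.3 / 115.29 ≈ 0.94804 (5 s.f.)

0.94804


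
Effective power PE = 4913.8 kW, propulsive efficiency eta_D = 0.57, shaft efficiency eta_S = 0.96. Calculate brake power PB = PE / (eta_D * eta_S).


Formula: PB = PE / (eta_D * eta_S)
Step 1 — combined efficiency = eta_D * eta_S = 0.57 * 0.96 = 0.5472
Step 2 — PB = 4913.8 / 0.5472 ≈ 8979.9 kW (5 s.f.)

8979.9 kW


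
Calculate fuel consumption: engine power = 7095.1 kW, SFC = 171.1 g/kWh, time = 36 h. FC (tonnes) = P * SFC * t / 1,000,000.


Formula: FC (tonnes) = P * SFC * t / 1,000,000
Step 1 — P * SFC * t = 7095.1 * 171.1 * 36 = 43702977.96 g
Step 2 — FC (tonnes) = 43702977.96 / 1,000,000 ≈ 43.703 tonnes (5 s.f.)

43.703 tonnes


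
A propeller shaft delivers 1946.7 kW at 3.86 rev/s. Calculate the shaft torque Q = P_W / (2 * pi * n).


Formula: Q = P_W / (2 * pi * n)
Step 1 — P_W = 1946.7 kW * 1000 = 1946700.0 W
Step 2 — 2 * pi * n = 2 * pi * 3.86 = 24.253095
Step 3 — Q = 1946700.0 / 24.253095 ≈ 80266 N·m (5 s.f.)

80266 N·m


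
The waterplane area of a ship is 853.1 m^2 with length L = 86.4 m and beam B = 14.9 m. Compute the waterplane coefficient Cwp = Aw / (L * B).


Formula: Cwp = Aw / (L * B)
Step 1 — L * B = 86.4 * 14.9 = 1287.36 m^2
Step 2 — Cwp = 853.1 / 1287.36 ≈ 0.66267 (5 s.f.)

0.66267


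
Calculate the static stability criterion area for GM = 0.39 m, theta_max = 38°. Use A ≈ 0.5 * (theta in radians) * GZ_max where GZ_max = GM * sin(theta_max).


Formula: GZ_max = GM * sin(theta); Area = 0.5 * theta_rad * GZ_max
Step 1 — GZ_max = 0.39 * sin(38°) = 0.39 * 0.615661 = 0.240108 m
Step 2 — theta_rad = 38 * pi/180 = 0.663225 rad
Step 3 — Area = 0.5 * 0.663225 * 0.240108 ≈ 0.079623 m·rad (5 s.f.)

0.079623 m·rad


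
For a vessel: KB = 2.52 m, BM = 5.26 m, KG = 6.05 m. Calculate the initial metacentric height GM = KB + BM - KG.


Formula: GM = KB + BM - KG
Step 1 — KM = KB + BM = 2.52 + 5.26 = 7.78 m
Step 2 — GM = KM - KG = 7.78 - 6.05 = 1.73 m

1.73 m


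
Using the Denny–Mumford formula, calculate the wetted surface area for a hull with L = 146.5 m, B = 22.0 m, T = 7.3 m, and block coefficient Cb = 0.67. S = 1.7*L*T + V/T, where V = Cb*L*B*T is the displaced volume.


Formula: S = 1.7*L*T + V/T with V = Cb*L*B*T, i.e. S = L * (1.7*T + Cb*B)
Step 1 — 1.7*T = 1.7 * 7.3 = 12.41 m
Step 2 — Cb*B = 0.67 * 22.0 = 14.74 m
Step 3 — 1.7*T + Cb*B = 12.41 + 14.74 = 27.15 m
Step 4 — S = 146.5 * 27.15 ≈ 3977.5 m^2 (5 s.f.)

3977.5 m^2


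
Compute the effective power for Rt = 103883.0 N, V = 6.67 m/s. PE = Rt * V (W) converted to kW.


Formula: PE = Rt * V / 1000 (kW)
Step 1 — PE (W) = 103883.0 * 6.67 = 692899.61 W
Step 2 — PE (kW) = 692899.61 / 1000 ≈ 692.90 kW (5 s.f.)

692.90 kW


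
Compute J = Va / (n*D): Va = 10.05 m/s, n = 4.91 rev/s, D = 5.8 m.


Formula: J = Va / (n * D)
Step 1 — n * D = 4.91 * 5.8 = 28.478
Step 2 — J = 10.05 / 28.478 ≈ 0.35290 (5 s.f.)

0.35290


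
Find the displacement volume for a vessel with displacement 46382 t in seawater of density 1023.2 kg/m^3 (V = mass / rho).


Formula: V = mass / rho
Step 1 — convert tonnes to kg: 46382 t * 1000 = 46382000 kg
Step 2 — V = 46382000 / 1023.2 ≈ 45330 m^3 (5 s.f.)

45330 m^3


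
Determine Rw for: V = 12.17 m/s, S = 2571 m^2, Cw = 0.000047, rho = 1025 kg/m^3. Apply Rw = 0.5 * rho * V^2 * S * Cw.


Formula: Rw = 0.5 * rho * V^2 * S * Cw
Step 1 — V^2 = 12.17^2 = 148.1089
Step 2 — 0.5 * rho * V^2 = 0.5 * 1025 * 148.1089 = 75905.81125
Step 3 — Rw = 75905.81125 * 2571 * 0.000047 ≈ 9172.2 N (5 s.f.)

9172.2 N


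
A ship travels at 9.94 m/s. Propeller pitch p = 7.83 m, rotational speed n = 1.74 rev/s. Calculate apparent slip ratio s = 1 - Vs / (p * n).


Formula: s = 1 - Vs / (p * n)
Step 1 — p * n = 7.83 * 1.74 = 13.6242
Step 2 — Vs / (p*n) = 9.94 / 13.6242 = 0.729584 (6 d.p.)
Step 3 — s = 1 - 0.729584 = 0.270416

0.270416


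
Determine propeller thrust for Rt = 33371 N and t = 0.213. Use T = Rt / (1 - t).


Formula: T = Rt / (1 - t)
Step 1 — (1 - t) = 1 - 0.213 = 0.787
Step 2 — T = 33371 / 0.787 ≈ 42403 N (5 s.f.)

42403 N


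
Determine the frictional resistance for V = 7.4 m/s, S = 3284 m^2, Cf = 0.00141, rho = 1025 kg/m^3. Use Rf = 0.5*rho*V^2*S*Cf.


Formula: Rf = 0.5 * rho * V^2 * S * Cf
Step 1 — V^2 = 7.4^2 = 54.76
Step 2 — 0.5 * rho * V^2 = 0.5 * 1025 * 54.76 = 28064.5
Step 3 — Rf = 28064.5 * 3284 * 0.00141 ≈ 129950 N (5 s.f.)

129950 N


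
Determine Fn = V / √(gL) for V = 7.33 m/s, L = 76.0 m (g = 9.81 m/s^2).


Formula: Fn = V / sqrt(g * L)
Step 1 — g * L = 9.81 * 76.0 = 745.56
Step 2 — sqrt(g * L) = sqrt(745.56) = 27.304945
Step 3 — Fn = 7.33 / 27.304945 ≈ 0.26845 (5 s.f.)

0.26845


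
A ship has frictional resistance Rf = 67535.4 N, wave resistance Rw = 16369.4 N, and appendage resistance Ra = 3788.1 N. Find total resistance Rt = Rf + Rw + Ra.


Formula: Rt = Rf + Rw + Ra
Substituting: Rt = 67535.4 + 16369.4 + 3788.1
Result: Rt = 87692.9 N

87692.9 N


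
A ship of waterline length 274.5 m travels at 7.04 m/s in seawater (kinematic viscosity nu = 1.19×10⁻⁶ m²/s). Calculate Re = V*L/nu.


Formula: Re = V * L / nu
Step 1 — V * L = 7.04 * 274.5 = 1932.48 m^2/s
Step 2 — Re = 1932.48 / 1.19e-6 = 1.62e+09

1.62e+09


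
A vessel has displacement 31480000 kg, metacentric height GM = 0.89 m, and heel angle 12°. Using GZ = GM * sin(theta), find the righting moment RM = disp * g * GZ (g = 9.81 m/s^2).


Formula: GZ = GM * sin(theta); RM = disp * g * GZ
Step 1 — GZ = 0.89 * sin(12°) = 0.89 * 0.207912 = 0.185042 m
Step 2 — RM = 31480000 * 9.81 * 0.185042 ≈ 57144000 N·m (5 s.f.)

57144000 N·m


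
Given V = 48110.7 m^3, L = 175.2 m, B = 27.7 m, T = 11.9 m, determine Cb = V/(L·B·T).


Formula: Cb = V / (L * B * T)
Step 1 — L * B * T = 175.2 * 27.7 * 11.9 = 57751.176 m^3
Step 2 — Cb = 48110.7 / 57751.176 ≈ 0.83307 (5 s.f.)

0.83307


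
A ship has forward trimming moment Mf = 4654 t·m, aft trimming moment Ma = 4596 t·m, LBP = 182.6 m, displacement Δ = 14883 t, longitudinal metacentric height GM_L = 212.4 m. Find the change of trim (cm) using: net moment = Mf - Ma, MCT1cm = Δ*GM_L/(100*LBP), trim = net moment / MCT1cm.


Formula: net trimming moment = Mf - Ma; MCT1cm = Δ*GM_L/(100*LBP); trim = net moment / MCT1cm
Step 1 — net trimming moment = 4654 - 4596 = 58 t·m
Step 2 — MCT1cm = 14883 * 212.4 / (100 * 182.6) = 173.1188 t·m/cm
Step 3 — trim = 58 / 173.1188 ≈ 0.33503 cm (5 s.f.)

0.33503 cm


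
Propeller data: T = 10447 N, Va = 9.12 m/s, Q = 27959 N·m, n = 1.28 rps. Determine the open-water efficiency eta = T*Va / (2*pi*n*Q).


Formula: eta = T * Va / (2 * pi * n * Q)
Step 1 — numerator = T * Va = 10447 * 9.12 = 95276.64
Step 2 — 2 * pi * n = 2 * pi * 1.28 = 8.042477
Step 3 — denominator = 8.042477 * 27959 = 224859.61
Step 4 — eta = 95276.64 / 224859.61 ≈ 0.42372 (5 s.f.)

0.42372


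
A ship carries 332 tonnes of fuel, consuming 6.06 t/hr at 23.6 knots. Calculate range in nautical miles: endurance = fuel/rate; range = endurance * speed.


Formula: endurance = fuel / rate; range = endurance * speed
Step 1 — endurance = 332 / 6.06 = 54.7855 hours
Step 2 — range = 54.7855 * 23.6 ≈ 1292.9 nautical miles (5 s.f.)

1292.9 NM


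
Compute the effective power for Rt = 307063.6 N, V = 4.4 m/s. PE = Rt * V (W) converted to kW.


Formula: PE = Rt * V / 1000 (kW)
Step 1 — PE (W) = 307063.6 * 4.4 = 1351079.84 W
Step 2 — PE (kW) = 1351079.84 / 1000 ≈ 1351.1 kW (5 s.f.)

1351.1 kW


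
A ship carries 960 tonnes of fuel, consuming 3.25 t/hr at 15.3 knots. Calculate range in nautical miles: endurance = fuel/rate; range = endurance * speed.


Formula: endurance = fuel / rate; range = endurance * speed
Step 1 — endurance = 960 / 3.25 = 295.3846 hours
Step 2 — range = 295.3846 * 15.3 ≈ 4519.4 nautical miles (5 s.f.)

4519.4 NM


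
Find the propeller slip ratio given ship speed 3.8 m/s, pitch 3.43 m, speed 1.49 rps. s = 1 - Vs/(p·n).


Formula: s = 1 - Vs / (p * n)
Step 1 — p * n = 3.43 * 1.49 = 5.1107
Step 2 — Vs / (p*n) = 3.8 / 5.1107 = 0.743538 (6 d.p.)
Step 3 — s = 1 - 0.743538 = 0.256462

0.256462


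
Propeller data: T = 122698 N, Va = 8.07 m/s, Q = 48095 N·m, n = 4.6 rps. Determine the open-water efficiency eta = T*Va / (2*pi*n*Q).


Formula: eta = T * Va / (2 * pi * n * Q)
Step 1 — numerator = T * Va = 122698 * 8.07 = 990172.86
Step 2 — 2 * pi * n = 2 * pi * 4.6 = 28.902652
Step 3 — denominator = 28.902652 * 48095 = 1390073.05
Step 4 — eta = 990172.86 / 1390073.05 ≈ 0.71232 (5 s.f.)

0.71232


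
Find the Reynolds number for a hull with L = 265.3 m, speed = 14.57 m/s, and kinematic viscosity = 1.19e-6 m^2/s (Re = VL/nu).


Formula: Re = V * L / nu
Step 1 — V * L = 14.57 * 265.3 = 3865.421 m^2/s
Step 2 — Re = 3865.421 / 1.19e-6 = 3.25e+09

3.25e+09
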